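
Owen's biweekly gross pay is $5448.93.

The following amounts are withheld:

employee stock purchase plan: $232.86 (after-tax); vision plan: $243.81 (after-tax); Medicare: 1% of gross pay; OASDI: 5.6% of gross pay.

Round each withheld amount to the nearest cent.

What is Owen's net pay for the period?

$4612.63

Medicare: $5448.93 × 0.01 = $54.49
OASDI: $5448.93 × 0.056 = $305.14
Vision plan: $243.81
Employee stock purchase plan: $232.86
Total deductions = $54.49 + $305.14 + $243.81 + $232.86 = $836.30
Net pay = $5448.93 − $836.30 = $4612.63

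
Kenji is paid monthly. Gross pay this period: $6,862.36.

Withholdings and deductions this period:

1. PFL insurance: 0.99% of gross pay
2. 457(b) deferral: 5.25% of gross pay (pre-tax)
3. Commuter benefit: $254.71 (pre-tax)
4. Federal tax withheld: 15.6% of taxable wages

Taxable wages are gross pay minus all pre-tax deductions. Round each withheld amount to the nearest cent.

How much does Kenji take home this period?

$5,204.85

Commuter benefit: $254.71
457(b) deferral: $6,862.36 × 0.0525 = $360.27
Pre-tax total = $254.71 + $360.27 = $614.98
Taxable wages = $6,862.36 − $614.98 = $6,247.38
Federal tax withheld: $6,247.38 × 0.156 = $974.59
PFL insurance: $6,862.36 × 0.0099 = $67.94
Total deductions = $254.71 + $360.27 + $974.59 + $67.94 = $1,657.51
Net pay = $6,862.36 − $1,657.51 = $5,204.85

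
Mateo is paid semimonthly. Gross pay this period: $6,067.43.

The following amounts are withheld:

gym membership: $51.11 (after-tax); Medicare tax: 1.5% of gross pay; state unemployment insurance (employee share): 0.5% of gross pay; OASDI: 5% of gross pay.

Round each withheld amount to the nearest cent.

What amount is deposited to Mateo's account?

OASDI: $6,067.43 × 0.05 = $303.37
Medicare tax: $6,067.43 × 0.015 = $91.01
State unemployment insurance (employee share): $6,067.43 × 0.005 = $30.34
Gym membership: $51.11
Total deductions = $303.37 + $91.01 + $30.34 + $51.11 = $475.83
Net pay = $6,067.43 − $475.83 = $5,591.60

$5,591.60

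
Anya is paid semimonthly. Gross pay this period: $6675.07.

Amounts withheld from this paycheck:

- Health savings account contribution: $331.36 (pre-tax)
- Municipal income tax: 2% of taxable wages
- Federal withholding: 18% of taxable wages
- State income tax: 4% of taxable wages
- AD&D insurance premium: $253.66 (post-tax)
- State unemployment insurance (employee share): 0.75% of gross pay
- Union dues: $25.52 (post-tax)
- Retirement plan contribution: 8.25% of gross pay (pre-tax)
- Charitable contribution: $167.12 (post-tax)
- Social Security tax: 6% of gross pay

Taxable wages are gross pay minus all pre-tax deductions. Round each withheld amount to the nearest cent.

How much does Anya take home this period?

$3505.84

Retirement plan contribution: $6675.07 × 0.0825 = $550.69
Health savings account contribution: $331.36
Pre-tax total = $550.69 + $331.36 = $882.05
Taxable wages = $6675.07 − $882.05 = $5793.02
State income tax: $5793.02 × 0.04 = $231.72
Federal withholding: $5793.02 × 0.18 = $1042.74
Municipal income tax: $5793.02 × 0.02 = $115.86
State unemployment insurance (employee share): $6675.07 × 0.0075 = $50.06
Social Security tax: $6675.07 × 0.06 = $400.50
Union dues: $25.52
Charitable contribution: $167.12
AD&D insurance premium: $253.66
Total deductions = $550.69 + $331.36 + $231.72 + $1042.74 + $115.86 + $50.06 + $400.50 + $25.52 + $167.12 + $253.66 = $3169.23
Net pay = $6675.07 − $3169.23 = $3505.84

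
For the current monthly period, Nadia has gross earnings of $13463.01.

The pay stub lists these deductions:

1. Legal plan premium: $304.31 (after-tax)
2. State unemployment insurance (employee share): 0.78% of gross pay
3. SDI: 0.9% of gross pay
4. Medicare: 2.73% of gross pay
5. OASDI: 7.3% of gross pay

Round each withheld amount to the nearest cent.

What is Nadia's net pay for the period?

SDI: $13463.01 × 0.009 = $121.17
Medicare: $13463.01 × 0.0273 = $367.54
State unemployment insurance (employee share): $13463.01 × 0.0078 = $105.01
OASDI: $13463.01 × 0.073 = $982.80
Legal plan premium: $304.31
Total deductions = $121.17 + $367.54 + $105.01 + $982.80 + $304.31 = $1880.83
Net pay = $13463.01 − $1880.83 = $11582.18

$11582.18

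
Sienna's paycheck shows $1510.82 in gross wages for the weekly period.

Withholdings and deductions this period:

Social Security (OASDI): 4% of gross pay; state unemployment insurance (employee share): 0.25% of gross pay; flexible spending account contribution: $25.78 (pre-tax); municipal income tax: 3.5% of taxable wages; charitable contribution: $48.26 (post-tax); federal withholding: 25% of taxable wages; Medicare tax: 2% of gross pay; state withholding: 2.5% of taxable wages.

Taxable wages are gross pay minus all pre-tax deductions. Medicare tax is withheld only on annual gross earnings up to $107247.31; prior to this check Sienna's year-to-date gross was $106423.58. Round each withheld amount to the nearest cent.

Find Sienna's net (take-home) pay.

$895.73

Flexible spending account contribution: $25.78
Taxable wages = $1510.82 − $25.78 = $1485.04
Federal withholding: $1485.04 × 0.25 = $371.26
State withholding: $1485.04 × 0.025 = $37.13
Municipal income tax: $1485.04 × 0.035 = $51.98
Medicare tax: only $107247.31 − $106423.58 = $823.73 of this check is subject → $823.73 × 0.02 = $16.47
State unemployment insurance (employee share): $1510.82 × 0.0025 = $3.78
Social Security (OASDI): $1510.82 × 0.04 = $60.43
Charitable contribution: $48.26
Total deductions = $25.78 + $371.26 + $37.13 + $51.98 + $16.47 + $3.78 + $60.43 + $48.26 = $615.09
Net pay = $1510.82 − $615.09 = $895.73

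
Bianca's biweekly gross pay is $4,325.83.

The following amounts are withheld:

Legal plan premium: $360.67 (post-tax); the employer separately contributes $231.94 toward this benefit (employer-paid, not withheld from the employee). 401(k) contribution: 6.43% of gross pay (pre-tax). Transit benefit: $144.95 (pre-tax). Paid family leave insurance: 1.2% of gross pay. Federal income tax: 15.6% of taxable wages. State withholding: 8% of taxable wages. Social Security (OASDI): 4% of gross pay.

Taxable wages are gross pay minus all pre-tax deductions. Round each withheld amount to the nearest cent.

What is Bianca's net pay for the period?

$2,396.07

401(k) contribution: $4,325.83 × 0.0643 = $278.15
Transit benefit: $144.95
Pre-tax total = $278.15 + $144.95 = $423.10
Taxable wages = $4,325.83 − $423.10 = $3,902.73
Federal income tax: $3,902.73 × 0.156 = $608.83
State withholding: $3,902.73 × 0.08 = $312.22
Social Security (OASDI): $4,325.83 × 0.04 = $173.03
Paid family leave insurance: $4,325.83 × 0.012 = $51.91
Legal plan premium: $360.67
(Employer's $231.94 toward legal plan premium is not withheld from the employee.)
Total deductions = $278.15 + $144.95 + $608.83 + $312.22 + $173.03 + $51.91 + $360.67 = $1,929.76
Net pay = $4,325.83 − $1,929.76 = $2,396.07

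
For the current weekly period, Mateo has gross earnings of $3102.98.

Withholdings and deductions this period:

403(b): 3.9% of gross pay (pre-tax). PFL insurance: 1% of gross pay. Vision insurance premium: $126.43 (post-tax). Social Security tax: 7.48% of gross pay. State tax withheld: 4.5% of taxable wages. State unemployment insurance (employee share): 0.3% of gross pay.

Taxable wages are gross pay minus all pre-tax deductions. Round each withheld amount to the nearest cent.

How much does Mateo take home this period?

403(b): $3102.98 × 0.039 = $121.02
Taxable wages = $3102.98 − $121.02 = $2981.96
State tax withheld: $2981.96 × 0.045 = $134.19
PFL insurance: $3102.98 × 0.01 = $31.03
State unemployment insurance (employee share): $3102.98 × 0.003 = $9.31
Social Security tax: $3102.98 × 0.0748 = $232.10
Vision insurance premium: $126.43
Total deductions = $121.02 + $134.19 + $31.03 + $9.31 + $232.10 + $126.43 = $654.08
Net pay = $3102.98 − $654.08 = $2448.90

$2448.90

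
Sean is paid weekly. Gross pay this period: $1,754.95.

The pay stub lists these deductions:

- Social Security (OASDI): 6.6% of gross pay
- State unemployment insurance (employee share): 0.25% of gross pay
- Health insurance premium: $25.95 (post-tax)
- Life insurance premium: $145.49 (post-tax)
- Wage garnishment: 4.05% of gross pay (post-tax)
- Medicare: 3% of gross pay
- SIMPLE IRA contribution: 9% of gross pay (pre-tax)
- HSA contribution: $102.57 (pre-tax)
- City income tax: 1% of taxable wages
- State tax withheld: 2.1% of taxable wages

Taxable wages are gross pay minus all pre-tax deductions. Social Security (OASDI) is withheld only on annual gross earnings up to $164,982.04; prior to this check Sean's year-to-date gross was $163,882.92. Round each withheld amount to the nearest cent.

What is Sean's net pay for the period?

SIMPLE IRA contribution: $1,754.95 × 0.09 = $157.95
HSA contribution: $102.57
Pre-tax total = $157.95 + $102.57 = $260.52
Taxable wages = $1,754.95 − $260.52 = $1,494.43
State tax withheld: $1,494.43 × 0.021 = $31.38
City income tax: $1,494.43 × 0.01 = $14.94
State unemployment insurance (employee share): $1,754.95 × 0.0025 = $4.39
Medicare: $1,754.95 × 0.03 = $52.65
Social Security (OASDI): only $164,982.04 − $163,882.92 = $1,099.12 of this check is subject → $1,099.12 × 0.066 = $72.54
Life insurance premium: $145.49
Wage garnishment: $1,754.95 × 0.0405 = $71.08
Health insurance premium: $25.95
Total deductions = $157.95 + $102.57 + $31.38 + $14.94 + $4.39 + $52.65 + $72.54 + $145.49 + $71.08 + $25.95 = $678.94
Net pay = $1,754.95 − $678.94 = $1,076.01

$1,076.01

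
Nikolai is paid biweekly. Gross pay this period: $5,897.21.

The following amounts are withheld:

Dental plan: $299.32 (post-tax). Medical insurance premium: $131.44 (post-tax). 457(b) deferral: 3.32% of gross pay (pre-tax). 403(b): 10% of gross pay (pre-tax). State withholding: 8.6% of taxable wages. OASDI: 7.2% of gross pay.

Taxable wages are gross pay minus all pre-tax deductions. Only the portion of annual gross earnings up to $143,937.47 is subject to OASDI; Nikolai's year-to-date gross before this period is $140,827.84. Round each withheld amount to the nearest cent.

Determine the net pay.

403(b): $5,897.21 × 0.1 = $589.72
457(b) deferral: $5,897.21 × 0.0332 = $195.79
Pre-tax total = $589.72 + $195.79 = $785.51
Taxable wages = $5,897.21 − $785.51 = $5,111.70
State withholding: $5,111.70 × 0.086 = $439.61
OASDI: only $143,937.47 − $140,827.84 = $3,109.63 of this check is subject → $3,109.63 × 0.072 = $223.89
Medical insurance premium: $131.44
Dental plan: $299.32
Total deductions = $589.72 + $195.79 + $439.61 + $223.89 + $131.44 + $299.32 = $1,879.77
Net pay = $5,897.21 − $1,879.77 = $4,017.44

$4,017.44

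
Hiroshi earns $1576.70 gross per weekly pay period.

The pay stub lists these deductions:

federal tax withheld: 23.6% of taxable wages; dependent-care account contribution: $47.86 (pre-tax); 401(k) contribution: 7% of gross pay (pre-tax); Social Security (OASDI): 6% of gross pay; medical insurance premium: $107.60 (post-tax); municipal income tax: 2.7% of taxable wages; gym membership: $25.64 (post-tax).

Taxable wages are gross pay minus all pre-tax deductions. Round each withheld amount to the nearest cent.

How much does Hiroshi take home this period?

Dependent-care account contribution: $47.86
401(k) contribution: $1576.70 × 0.07 = $110.37
Pre-tax total = $47.86 + $110.37 = $158.23
Taxable wages = $1576.70 − $158.23 = $1418.47
Municipal income tax: $1418.47 × 0.027 = $38.30
Federal tax withheld: $1418.47 × 0.236 = $334.76
Social Security (OASDI): $1576.70 × 0.06 = $94.60
Gym membership: $25.64
Medical insurance premium: $107.60
Total deductions = $47.86 + $110.37 + $38.30 + $334.76 + $94.60 + $25.64 + $107.60 = $759.13
Net pay = $1576.70 − $759.13 = $817.57

$817.57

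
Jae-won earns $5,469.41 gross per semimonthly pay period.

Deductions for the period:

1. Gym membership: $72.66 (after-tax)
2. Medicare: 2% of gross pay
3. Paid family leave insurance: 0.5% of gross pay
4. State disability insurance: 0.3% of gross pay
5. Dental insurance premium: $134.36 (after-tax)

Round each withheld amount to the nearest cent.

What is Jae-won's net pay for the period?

$5,109.24

Medicare: $5,469.41 × 0.02 = $109.39
State disability insurance: $5,469.41 × 0.003 = $16.41
Paid family leave insurance: $5,469.41 × 0.005 = $27.35
Gym membership: $72.66
Dental insurance premium: $134.36
Total deductions = $109.39 + $16.41 + $27.35 + $72.66 + $134.36 = $360.17
Net pay = $5,469.41 − $360.17 = $5,109.24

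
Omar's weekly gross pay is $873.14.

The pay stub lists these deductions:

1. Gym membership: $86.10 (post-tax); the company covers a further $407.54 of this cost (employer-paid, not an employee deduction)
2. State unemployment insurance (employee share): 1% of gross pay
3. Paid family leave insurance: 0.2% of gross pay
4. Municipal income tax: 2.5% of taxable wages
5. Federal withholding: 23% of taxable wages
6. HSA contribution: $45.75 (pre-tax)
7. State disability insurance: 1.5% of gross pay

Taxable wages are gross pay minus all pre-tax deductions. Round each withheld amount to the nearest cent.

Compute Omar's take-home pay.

HSA contribution: $45.75
Taxable wages = $873.14 − $45.75 = $827.39
Federal withholding: $827.39 × 0.23 = $190.30
Municipal income tax: $827.39 × 0.025 = $20.68
State unemployment insurance (employee share): $873.14 × 0.01 = $8.73
State disability insurance: $873.14 × 0.015 = $13.10
Paid family leave insurance: $873.14 × 0.002 = $1.75
Gym membership: $86.10
(Employer's $407.54 toward gym membership is not withheld from the employee.)
Total deductions = $45.75 + $190.30 + $20.68 + $8.73 + $13.10 + $1.75 + $86.10 = $366.41
Net pay = $873.14 − $366.41 = $506.73

$506.73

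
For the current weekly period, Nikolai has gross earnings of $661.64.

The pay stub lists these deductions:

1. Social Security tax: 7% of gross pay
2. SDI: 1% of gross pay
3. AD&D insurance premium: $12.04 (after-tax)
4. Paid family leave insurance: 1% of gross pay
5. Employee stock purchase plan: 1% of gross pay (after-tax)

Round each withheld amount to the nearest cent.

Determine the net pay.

Social Security tax: $661.64 × 0.07 = $46.31
Paid family leave insurance: $661.64 × 0.01 = $6.62
SDI: $661.64 × 0.01 = $6.62
AD&D insurance premium: $12.04
Employee stock purchase plan: $661.64 × 0.01 = $6.62
Total deductions = $46.31 + $6.62 + $6.62 + $12.04 + $6.62 = $78.21
Net pay = $661.64 − $78.21 = $583.43

$583.43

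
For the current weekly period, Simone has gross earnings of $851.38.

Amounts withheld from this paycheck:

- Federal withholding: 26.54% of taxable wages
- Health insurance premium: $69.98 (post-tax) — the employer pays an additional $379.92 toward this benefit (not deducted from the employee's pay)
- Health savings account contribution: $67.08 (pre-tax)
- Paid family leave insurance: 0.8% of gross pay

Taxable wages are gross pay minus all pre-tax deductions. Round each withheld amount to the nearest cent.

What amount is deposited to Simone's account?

$499.36

Health savings account contribution: $67.08
Taxable wages = $851.38 − $67.08 = $784.30
Federal withholding: $784.30 × 0.2654 = $208.15
Paid family leave insurance: $851.38 × 0.008 = $6.81
Health insurance premium: $69.98
(Employer's $379.92 toward health insurance premium is not withheld from the employee.)
Total deductions = $67.08 + $208.15 + $6.81 + $69.98 = $352.02
Net pay = $851.38 − $352.02 = $499.36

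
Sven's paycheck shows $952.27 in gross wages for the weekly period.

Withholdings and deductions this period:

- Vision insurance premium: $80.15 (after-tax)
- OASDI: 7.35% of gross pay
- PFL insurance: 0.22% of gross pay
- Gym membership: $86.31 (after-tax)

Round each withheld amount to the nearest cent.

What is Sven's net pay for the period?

$713.73

OASDI: $952.27 × 0.0735 = $69.99
PFL insurance: $952.27 × 0.0022 = $2.09
Gym membership: $86.31
Vision insurance premium: $80.15
Total deductions = $69.99 + $2.09 + $86.31 + $80.15 = $238.54
Net pay = $952.27 − $238.54 = $713.73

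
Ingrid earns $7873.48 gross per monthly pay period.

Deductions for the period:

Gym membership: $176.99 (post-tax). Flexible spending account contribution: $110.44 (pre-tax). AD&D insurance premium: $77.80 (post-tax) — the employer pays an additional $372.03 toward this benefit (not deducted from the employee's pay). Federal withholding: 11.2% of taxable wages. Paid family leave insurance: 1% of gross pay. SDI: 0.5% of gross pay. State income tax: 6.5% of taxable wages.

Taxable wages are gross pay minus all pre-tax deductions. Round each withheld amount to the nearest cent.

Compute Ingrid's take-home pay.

$6016.09

Flexible spending account contribution: $110.44
Taxable wages = $7873.48 − $110.44 = $7763.04
State income tax: $7763.04 × 0.065 = $504.60
Federal withholding: $7763.04 × 0.112 = $869.46
SDI: $7873.48 × 0.005 = $39.37
Paid family leave insurance: $7873.48 × 0.01 = $78.73
AD&D insurance premium: $77.80
Gym membership: $176.99
(Employer's $372.03 toward AD&D insurance premium is not withheld from the employee.)
Total deductions = $110.44 + $504.60 + $869.46 + $39.37 + $78.73 + $77.80 + $176.99 = $1857.39
Net pay = $7873.48 − $1857.39 = $6016.09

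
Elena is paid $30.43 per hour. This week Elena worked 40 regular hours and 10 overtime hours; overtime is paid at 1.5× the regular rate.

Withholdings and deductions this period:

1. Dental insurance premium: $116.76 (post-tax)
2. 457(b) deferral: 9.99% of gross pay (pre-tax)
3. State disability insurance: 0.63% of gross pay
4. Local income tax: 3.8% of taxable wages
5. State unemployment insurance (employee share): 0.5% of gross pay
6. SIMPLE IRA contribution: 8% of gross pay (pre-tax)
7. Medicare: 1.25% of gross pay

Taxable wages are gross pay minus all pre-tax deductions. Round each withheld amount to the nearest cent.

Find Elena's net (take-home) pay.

$1,163.81

Regular pay: 40 × $30.43 = $1,217.20
Overtime pay: 10 × $30.43 × 1.5 = $456.45
Gross pay = $1,217.20 + $456.45 = $1,673.65
SIMPLE IRA contribution: $1,673.65 × 0.08 = $133.89
457(b) deferral: $1,673.65 × 0.0999 = $167.20
Pre-tax total = $133.89 + $167.20 = $301.09
Taxable wages = $1,673.65 − $301.09 = $1,372.56
Local income tax: $1,372.56 × 0.038 = $52.16
State unemployment insurance (employee share): $1,673.65 × 0.005 = $8.37
Medicare: $1,673.65 × 0.0125 = $20.92
State disability insurance: $1,673.65 × 0.0063 = $10.54
Dental insurance premium: $116.76
Total deductions = $133.89 + $167.20 + $52.16 + $8.37 + $20.92 + $10.54 + $116.76 = $509.84
Net pay = $1,673.65 − $509.84 = $1,163.81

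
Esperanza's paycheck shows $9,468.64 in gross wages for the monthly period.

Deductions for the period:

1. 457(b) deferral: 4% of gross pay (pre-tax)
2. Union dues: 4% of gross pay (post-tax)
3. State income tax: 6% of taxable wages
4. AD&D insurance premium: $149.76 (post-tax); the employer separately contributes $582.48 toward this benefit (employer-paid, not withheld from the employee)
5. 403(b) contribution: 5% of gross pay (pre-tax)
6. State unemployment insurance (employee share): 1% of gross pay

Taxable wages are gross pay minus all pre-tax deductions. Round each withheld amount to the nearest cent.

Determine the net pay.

403(b) contribution: $9,468.64 × 0.05 = $473.43
457(b) deferral: $9,468.64 × 0.04 = $378.75
Pre-tax total = $473.43 + $378.75 = $852.18
Taxable wages = $9,468.64 − $852.18 = $8,616.46
State income tax: $8,616.46 × 0.06 = $516.99
State unemployment insurance (employee share): $9,468.64 × 0.01 = $94.69
AD&D insurance premium: $149.76
Union dues: $9,468.64 × 0.04 = $378.75
(Employer's $582.48 toward AD&D insurance premium is not withheld from the employee.)
Total deductions = $473.43 + $378.75 + $516.99 + $94.69 + $149.76 + $378.75 = $1,992.37
Net pay = $9,468.64 − $1,992.37 = $7,476.27

$7,476.27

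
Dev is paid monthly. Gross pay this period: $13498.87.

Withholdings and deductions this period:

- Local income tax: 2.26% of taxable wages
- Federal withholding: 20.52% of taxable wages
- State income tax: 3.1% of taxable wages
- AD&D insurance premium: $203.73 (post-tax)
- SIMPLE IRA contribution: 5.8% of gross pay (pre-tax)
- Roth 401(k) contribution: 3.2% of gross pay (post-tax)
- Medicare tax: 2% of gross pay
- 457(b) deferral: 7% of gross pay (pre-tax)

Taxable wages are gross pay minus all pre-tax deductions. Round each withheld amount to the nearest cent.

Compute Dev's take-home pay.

457(b) deferral: $13498.87 × 0.07 = $944.92
SIMPLE IRA contribution: $13498.87 × 0.058 = $782.93
Pre-tax total = $944.92 + $782.93 = $1727.85
Taxable wages = $13498.87 − $1727.85 = $11771.02
State income tax: $11771.02 × 0.031 = $364.90
Federal withholding: $11771.02 × 0.2052 = $2415.41
Local income tax: $11771.02 × 0.0226 = $266.03
Medicare tax: $13498.87 × 0.02 = $269.98
AD&D insurance premium: $203.73
Roth 401(k) contribution: $13498.87 × 0.032 = $431.96
Total deductions = $944.92 + $782.93 + $364.90 + $2415.41 + $266.03 + $269.98 + $203.73 + $431.96 = $5679.86
Net pay = $13498.87 − $5679.86 = $7819.01

$7819.01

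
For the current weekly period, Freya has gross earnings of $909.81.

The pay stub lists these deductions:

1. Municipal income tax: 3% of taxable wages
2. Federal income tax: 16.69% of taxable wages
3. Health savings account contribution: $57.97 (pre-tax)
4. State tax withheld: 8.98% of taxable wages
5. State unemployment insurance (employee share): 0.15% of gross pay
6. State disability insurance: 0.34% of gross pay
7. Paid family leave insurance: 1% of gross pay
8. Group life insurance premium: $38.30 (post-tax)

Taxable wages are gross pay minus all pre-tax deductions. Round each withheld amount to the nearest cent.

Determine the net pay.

$555.76

Health savings account contribution: $57.97
Taxable wages = $909.81 − $57.97 = $851.84
Municipal income tax: $851.84 × 0.03 = $25.56
State tax withheld: $851.84 × 0.0898 = $76.50
Federal income tax: $851.84 × 0.1669 = $142.17
State disability insurance: $909.81 × 0.0034 = $3.09
Paid family leave insurance: $909.81 × 0.01 = $9.10
State unemployment insurance (employee share): $909.81 × 0.0015 = $1.36
Group life insurance premium: $38.30
Total deductions = $57.97 + $25.56 + $76.50 + $142.17 + $3.09 + $9.10 + $1.36 + $38.30 = $354.05
Net pay = $909.81 − $354.05 = $555.76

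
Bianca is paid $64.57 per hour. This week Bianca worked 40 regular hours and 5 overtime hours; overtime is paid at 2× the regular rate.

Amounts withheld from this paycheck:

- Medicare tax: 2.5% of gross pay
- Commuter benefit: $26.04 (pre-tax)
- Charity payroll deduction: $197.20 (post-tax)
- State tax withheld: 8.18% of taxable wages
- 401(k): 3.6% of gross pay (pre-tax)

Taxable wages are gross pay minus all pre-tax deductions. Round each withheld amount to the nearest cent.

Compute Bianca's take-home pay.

$2,555.87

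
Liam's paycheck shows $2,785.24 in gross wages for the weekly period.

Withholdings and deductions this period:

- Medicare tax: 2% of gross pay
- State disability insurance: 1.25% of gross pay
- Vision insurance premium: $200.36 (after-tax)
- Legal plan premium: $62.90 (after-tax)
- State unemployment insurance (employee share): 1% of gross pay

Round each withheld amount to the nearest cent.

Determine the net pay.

Medicare tax: $2,785.24 × 0.02 = $55.70
State unemployment insurance (employee share): $2,785.24 × 0.01 = $27.85
State disability insurance: $2,785.24 × 0.0125 = $34.82
Legal plan premium: $62.90
Vision insurance premium: $200.36
Total deductions = $55.70 + $27.85 + $34.82 + $62.90 + $200.36 = $381.63
Net pay = $2,785.24 − $381.63 = $2,403.61

$2,403.61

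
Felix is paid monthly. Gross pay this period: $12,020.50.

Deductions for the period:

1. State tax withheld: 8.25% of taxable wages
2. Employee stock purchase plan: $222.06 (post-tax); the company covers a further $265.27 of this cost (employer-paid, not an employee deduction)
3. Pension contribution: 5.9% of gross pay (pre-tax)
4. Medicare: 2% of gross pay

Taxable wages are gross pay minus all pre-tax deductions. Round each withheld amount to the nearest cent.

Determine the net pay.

Pension contribution: $12,020.50 × 0.059 = $709.21
Taxable wages = $12,020.50 − $709.21 = $11,311.29
State tax withheld: $11,311.29 × 0.0825 = $933.18
Medicare: $12,020.50 × 0.02 = $240.41
Employee stock purchase plan: $222.06
(Employer's $265.27 toward employee stock purchase plan is not withheld from the employee.)
Total deductions = $709.21 + $933.18 + $240.41 + $222.06 = $2,104.86
Net pay = $12,020.50 − $2,104.86 = $9,915.64

$9,915.64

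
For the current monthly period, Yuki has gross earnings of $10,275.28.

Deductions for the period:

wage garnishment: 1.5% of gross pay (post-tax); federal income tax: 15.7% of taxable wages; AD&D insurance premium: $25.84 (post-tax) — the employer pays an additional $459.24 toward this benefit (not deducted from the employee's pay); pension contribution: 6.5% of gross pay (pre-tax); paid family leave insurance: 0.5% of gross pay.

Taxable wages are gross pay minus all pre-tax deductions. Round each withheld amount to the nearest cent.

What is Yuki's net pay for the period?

Pension contribution: $10,275.28 × 0.065 = $667.89
Taxable wages = $10,275.28 − $667.89 = $9,607.39
Federal income tax: $9,607.39 × 0.157 = $1,508.36
Paid family leave insurance: $10,275.28 × 0.005 = $51.38
AD&D insurance premium: $25.84
Wage garnishment: $10,275.28 × 0.015 = $154.13
(Employer's $459.24 toward AD&D insurance premium is not withheld from the employee.)
Total deductions = $667.89 + $1,508.36 + $51.38 + $25.84 + $154.13 = $2,407.60
Net pay = $10,275.28 − $2,407.60 = $7,867.68

$7,867.68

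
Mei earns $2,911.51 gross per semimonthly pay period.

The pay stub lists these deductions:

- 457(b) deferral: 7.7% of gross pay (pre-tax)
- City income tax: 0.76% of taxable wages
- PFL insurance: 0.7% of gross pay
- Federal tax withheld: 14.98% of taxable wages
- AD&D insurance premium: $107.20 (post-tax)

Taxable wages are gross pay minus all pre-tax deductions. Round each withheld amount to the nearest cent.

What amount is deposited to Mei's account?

457(b) deferral: $2,911.51 × 0.077 = $224.19
Taxable wages = $2,911.51 − $224.19 = $2,687.32
City income tax: $2,687.32 × 0.0076 = $20.42
Federal tax withheld: $2,687.32 × 0.1498 = $402.56
PFL insurance: $2,911.51 × 0.007 = $20.38
AD&D insurance premium: $107.20
Total deductions = $224.19 + $20.42 + $402.56 + $20.38 + $107.20 = $774.75
Net pay = $2,911.51 − $774.75 = $2,136.76

$2,136.76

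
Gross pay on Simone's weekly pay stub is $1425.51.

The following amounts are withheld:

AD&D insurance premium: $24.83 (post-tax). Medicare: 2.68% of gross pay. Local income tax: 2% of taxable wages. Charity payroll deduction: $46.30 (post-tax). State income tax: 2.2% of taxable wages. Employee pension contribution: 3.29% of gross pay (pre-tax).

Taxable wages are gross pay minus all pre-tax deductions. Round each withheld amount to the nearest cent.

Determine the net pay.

$1211.38

Employee pension contribution: $1425.51 × 0.0329 = $46.90
Taxable wages = $1425.51 − $46.90 = $1378.61
Local income tax: $1378.61 × 0.02 = $27.57
State income tax: $1378.61 × 0.022 = $30.33
Medicare: $1425.51 × 0.0268 = $38.20
Charity payroll deduction: $46.30
AD&D insurance premium: $24.83
Total deductions = $46.90 + $27.57 + $30.33 + $38.20 + $46.30 + $24.83 = $214.13
Net pay = $1425.51 − $214.13 = $1211.38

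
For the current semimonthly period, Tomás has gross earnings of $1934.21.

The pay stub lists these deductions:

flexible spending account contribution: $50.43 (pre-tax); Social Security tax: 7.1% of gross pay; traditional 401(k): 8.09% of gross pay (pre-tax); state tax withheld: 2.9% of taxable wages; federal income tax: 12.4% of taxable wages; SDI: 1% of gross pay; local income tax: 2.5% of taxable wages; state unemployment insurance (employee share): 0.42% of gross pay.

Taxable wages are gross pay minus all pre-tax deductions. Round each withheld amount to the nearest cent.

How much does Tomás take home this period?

Traditional 401(k): $1934.21 × 0.0809 = $156.48
Flexible spending account contribution: $50.43
Pre-tax total = $156.48 + $50.43 = $206.91
Taxable wages = $1934.21 − $206.91 = $1727.30
Local income tax: $1727.30 × 0.025 = $43.18
State tax withheld: $1727.30 × 0.029 = $50.09
Federal income tax: $1727.30 × 0.124 = $214.19
SDI: $1934.21 × 0.01 = $19.34
State unemployment insurance (employee share): $1934.21 × 0.0042 = $8.12
Social Security tax: $1934.21 × 0.071 = $137.33
Total deductions = $156.48 + $50.43 + $43.18 + $50.09 + $214.19 + $19.34 + $8.12 + $137.33 = $679.16
Net pay = $1934.21 − $679.16 = $1255.05

$1255.05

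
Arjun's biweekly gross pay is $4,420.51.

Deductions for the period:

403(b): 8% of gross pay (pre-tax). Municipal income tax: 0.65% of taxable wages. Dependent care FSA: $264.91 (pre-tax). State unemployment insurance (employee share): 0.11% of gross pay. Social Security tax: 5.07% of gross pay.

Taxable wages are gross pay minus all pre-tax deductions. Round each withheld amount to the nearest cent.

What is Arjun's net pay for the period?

403(b): $4,420.51 × 0.08 = $353.64
Dependent care FSA: $264.91
Pre-tax total = $353.64 + $264.91 = $618.55
Taxable wages = $4,420.51 − $618.55 = $3,801.96
Municipal income tax: $3,801.96 × 0.0065 = $24.71
State unemployment insurance (employee share): $4,420.51 × 0.0011 = $4.86
Social Security tax: $4,420.51 × 0.0507 = $224.12
Total deductions = $353.64 + $264.91 + $24.71 + $4.86 + $224.12 = $872.24
Net pay = $4,420.51 − $872.24 = $3,548.27

$3,548.27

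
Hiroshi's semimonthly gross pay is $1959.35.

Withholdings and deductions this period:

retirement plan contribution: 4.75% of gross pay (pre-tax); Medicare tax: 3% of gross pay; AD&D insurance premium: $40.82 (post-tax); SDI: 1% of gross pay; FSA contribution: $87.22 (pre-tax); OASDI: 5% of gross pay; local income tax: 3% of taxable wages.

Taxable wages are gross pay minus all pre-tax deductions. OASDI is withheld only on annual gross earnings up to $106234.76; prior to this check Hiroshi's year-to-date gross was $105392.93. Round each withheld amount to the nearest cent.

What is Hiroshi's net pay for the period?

FSA contribution: $87.22
Retirement plan contribution: $1959.35 × 0.0475 = $93.07
Pre-tax total = $87.22 + $93.07 = $180.29
Taxable wages = $1959.35 − $180.29 = $1779.06
Local income tax: $1779.06 × 0.03 = $53.37
OASDI: only $106234.76 − $105392.93 = $841.83 of this check is subject → $841.83 × 0.05 = $42.09
Medicare tax: $1959.35 × 0.03 = $58.78
SDI: $1959.35 × 0.01 = $19.59
AD&D insurance premium: $40.82
Total deductions = $87.22 + $93.07 + $53.37 + $42.09 + $58.78 + $19.59 + $40.82 = $394.94
Net pay = $1959.35 − $394.94 = $1564.41

$1564.41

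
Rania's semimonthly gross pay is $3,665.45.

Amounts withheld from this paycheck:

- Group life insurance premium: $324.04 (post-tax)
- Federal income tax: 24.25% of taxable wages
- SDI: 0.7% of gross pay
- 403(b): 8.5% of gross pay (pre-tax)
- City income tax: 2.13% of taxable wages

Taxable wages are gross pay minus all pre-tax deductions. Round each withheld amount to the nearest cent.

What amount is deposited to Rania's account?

403(b): $3,665.45 × 0.085 = $311.56
Taxable wages = $3,665.45 − $311.56 = $3,353.89
Federal income tax: $3,353.89 × 0.2425 = $813.32
City income tax: $3,353.89 × 0.0213 = $71.44
SDI: $3,665.45 × 0.007 = $25.66
Group life insurance premium: $324.04
Total deductions = $311.56 + $813.32 + $71.44 + $25.66 + $324.04 = $1,546.02
Net pay = $3,665.45 − $1,546.02 = $2,119.43

$2,119.43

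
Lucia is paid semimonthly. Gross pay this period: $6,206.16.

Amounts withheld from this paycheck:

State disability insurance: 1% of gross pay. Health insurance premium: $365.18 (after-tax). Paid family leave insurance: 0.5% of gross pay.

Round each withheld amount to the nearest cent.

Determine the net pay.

$5,747.89

Paid family leave insurance: $6,206.16 × 0.005 = $31.03
State disability insurance: $6,206.16 × 0.01 = $62.06
Health insurance premium: $365.18
Total deductions = $31.03 + $62.06 + $365.18 = $458.27
Net pay = $6,206.16 − $458.27 = $5,747.89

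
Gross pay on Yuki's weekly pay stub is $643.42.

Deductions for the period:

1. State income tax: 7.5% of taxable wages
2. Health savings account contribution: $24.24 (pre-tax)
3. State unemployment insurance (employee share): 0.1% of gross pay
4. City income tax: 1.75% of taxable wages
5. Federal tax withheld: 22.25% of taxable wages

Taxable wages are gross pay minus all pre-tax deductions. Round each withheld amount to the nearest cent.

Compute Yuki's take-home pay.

$423.49

Health savings account contribution: $24.24
Taxable wages = $643.42 − $24.24 = $619.18
Federal tax withheld: $619.18 × 0.2225 = $137.77
State income tax: $619.18 × 0.075 = $46.44
City income tax: $619.18 × 0.0175 = $10.84
State unemployment insurance (employee share): $643.42 × 0.001 = $0.64
Total deductions = $24.24 + $137.77 + $46.44 + $10.84 + $0.64 = $219.93
Net pay = $643.42 − $219.93 = $423.49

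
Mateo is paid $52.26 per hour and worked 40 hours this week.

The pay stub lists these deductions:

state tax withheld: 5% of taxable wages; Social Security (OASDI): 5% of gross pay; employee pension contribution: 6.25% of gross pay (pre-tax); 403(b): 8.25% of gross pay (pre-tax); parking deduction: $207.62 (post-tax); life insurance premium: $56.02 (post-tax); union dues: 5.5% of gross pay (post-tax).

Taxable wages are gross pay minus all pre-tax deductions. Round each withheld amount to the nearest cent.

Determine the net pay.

Gross pay: 40 × $52.26 = $2090.40
Employee pension contribution: $2090.40 × 0.0625 = $130.65
403(b): $2090.40 × 0.0825 = $172.46
Pre-tax total = $130.65 + $172.46 = $303.11
Taxable wages = $2090.40 − $303.11 = $1787.29
State tax withheld: $1787.29 × 0.05 = $89.36
Social Security (OASDI): $2090.40 × 0.05 = $104.52
Union dues: $2090.40 × 0.055 = $114.97
Life insurance premium: $56.02
Parking deduction: $207.62
Total deductions = $130.65 + $172.46 + $89.36 + $104.52 + $114.97 + $56.02 + $207.62 = $875.60
Net pay = $2090.40 − $875.60 = $1214.80

$1214.80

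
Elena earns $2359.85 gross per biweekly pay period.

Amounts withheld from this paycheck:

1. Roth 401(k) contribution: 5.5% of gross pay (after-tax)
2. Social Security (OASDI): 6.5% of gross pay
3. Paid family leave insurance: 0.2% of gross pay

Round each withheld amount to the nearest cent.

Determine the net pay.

$2071.95

Social Security (OASDI): $2359.85 × 0.065 = $153.39
Paid family leave insurance: $2359.85 × 0.002 = $4.72
Roth 401(k) contribution: $2359.85 × 0.055 = $129.79
Total deductions = $153.39 + $4.72 + $129.79 = $287.90
Net pay = $2359.85 − $287.90 = $2071.95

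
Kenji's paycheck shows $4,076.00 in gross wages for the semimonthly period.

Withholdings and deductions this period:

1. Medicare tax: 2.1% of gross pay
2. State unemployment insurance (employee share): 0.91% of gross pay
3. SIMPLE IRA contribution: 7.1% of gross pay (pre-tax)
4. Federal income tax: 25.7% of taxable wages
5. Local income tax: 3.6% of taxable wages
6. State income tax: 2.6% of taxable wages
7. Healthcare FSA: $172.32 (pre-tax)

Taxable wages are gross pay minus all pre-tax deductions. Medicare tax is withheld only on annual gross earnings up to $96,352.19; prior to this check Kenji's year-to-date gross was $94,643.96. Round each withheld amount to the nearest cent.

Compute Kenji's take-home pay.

$2,388.37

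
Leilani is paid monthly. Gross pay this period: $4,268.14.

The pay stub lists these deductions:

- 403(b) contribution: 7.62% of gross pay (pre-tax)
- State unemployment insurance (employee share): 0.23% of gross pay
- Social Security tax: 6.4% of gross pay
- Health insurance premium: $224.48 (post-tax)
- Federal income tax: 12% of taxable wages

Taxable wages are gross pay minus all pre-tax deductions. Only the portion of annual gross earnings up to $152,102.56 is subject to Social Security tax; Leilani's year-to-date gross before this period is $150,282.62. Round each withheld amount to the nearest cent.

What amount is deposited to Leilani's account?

$3,118.98

403(b) contribution: $4,268.14 × 0.0762 = $325.23
Taxable wages = $4,268.14 − $325.23 = $3,942.91
Federal income tax: $3,942.91 × 0.12 = $473.15
Social Security tax: only $152,102.56 − $150,282.62 = $1,819.94 of this check is subject → $1,819.94 × 0.064 = $116.48
State unemployment insurance (employee share): $4,268.14 × 0.0023 = $9.82
Health insurance premium: $224.48
Total deductions = $325.23 + $473.15 + $116.48 + $9.82 + $224.48 = $1,149.16
Net pay = $4,268.14 − $1,149.16 = $3,118.98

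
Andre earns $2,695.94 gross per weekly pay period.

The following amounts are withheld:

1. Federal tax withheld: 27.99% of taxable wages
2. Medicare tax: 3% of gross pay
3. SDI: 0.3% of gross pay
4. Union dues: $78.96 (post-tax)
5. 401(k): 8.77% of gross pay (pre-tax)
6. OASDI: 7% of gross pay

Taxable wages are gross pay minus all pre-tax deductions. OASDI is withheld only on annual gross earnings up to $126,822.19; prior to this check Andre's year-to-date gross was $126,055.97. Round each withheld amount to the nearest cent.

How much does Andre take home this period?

$1,549.52

401(k): $2,695.94 × 0.0877 = $236.43
Taxable wages = $2,695.94 − $236.43 = $2,459.51
Federal tax withheld: $2,459.51 × 0.2799 = $688.42
Medicare tax: $2,695.94 × 0.03 = $80.88
OASDI: only $126,822.19 − $126,055.97 = $766.22 of this check is subject → $766.22 × 0.07 = $53.64
SDI: $2,695.94 × 0.003 = $8.09
Union dues: $78.96
Total deductions = $236.43 + $688.42 + $80.88 + $53.64 + $8.09 + $78.96 = $1,146.42
Net pay = $2,695.94 − $1,146.42 = $1,549.52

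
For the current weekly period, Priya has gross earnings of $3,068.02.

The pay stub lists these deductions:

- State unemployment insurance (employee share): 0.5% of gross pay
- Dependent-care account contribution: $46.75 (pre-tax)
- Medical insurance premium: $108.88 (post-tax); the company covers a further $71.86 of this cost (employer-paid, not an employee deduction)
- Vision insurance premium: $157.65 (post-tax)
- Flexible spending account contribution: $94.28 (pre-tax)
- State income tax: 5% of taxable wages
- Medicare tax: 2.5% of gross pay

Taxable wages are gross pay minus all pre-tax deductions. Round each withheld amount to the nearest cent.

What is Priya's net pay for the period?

$2,422.07

Dependent-care account contribution: $46.75
Flexible spending account contribution: $94.28
Pre-tax total = $46.75 + $94.28 = $141.03
Taxable wages = $3,068.02 − $141.03 = $2,926.99
State income tax: $2,926.99 × 0.05 = $146.35
Medicare tax: $3,068.02 × 0.025 = $76.70
State unemployment insurance (employee share): $3,068.02 × 0.005 = $15.34
Medical insurance premium: $108.88
Vision insurance premium: $157.65
(Employer's $71.86 toward medical insurance premium is not withheld from the employee.)
Total deductions = $46.75 + $94.28 + $146.35 + $76.70 + $15.34 + $108.88 + $157.65 = $645.95
Net pay = $3,068.02 − $645.95 = $2,422.07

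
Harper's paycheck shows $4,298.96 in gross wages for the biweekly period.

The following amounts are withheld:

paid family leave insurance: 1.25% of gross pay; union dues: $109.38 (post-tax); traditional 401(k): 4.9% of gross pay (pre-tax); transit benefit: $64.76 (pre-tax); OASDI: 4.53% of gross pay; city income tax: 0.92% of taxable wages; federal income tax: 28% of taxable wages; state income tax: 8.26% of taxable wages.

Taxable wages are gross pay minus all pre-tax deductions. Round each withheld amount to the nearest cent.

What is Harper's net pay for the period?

$2,169.73

Traditional 401(k): $4,298.96 × 0.049 = $210.65
Transit benefit: $64.76
Pre-tax total = $210.65 + $64.76 = $275.41
Taxable wages = $4,298.96 − $275.41 = $4,023.55
City income tax: $4,023.55 × 0.0092 = $37.02
State income tax: $4,023.55 × 0.0826 = $332.35
Federal income tax: $4,023.55 × 0.28 = $1,126.59
Paid family leave insurance: $4,298.96 × 0.0125 = $53.74
OASDI: $4,298.96 × 0.0453 = $194.74
Union dues: $109.38
Total deductions = $210.65 + $64.76 + $37.02 + $332.35 + $1,126.59 + $53.74 + $194.74 + $109.38 = $2,129.23
Net pay = $4,298.96 − $2,129.23 = $2,169.73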